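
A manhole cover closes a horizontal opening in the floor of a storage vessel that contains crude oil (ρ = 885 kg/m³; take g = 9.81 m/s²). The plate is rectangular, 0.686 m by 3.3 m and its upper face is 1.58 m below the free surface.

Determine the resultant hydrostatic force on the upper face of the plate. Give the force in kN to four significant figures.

F ≈ 31.05 kN

γ = ρg = 885 × 9.81 / 1000 = 8.68185 kN/m³.
The plate is horizontal, so pressure is uniform at p = γ·h = 8.68185 × 1.58 = 13.7173 kN/m².
A = 0.686 × 3.3 = 2.2638 m².
F = p·A = 13.7173 × 2.2638 = 31.0532 kN.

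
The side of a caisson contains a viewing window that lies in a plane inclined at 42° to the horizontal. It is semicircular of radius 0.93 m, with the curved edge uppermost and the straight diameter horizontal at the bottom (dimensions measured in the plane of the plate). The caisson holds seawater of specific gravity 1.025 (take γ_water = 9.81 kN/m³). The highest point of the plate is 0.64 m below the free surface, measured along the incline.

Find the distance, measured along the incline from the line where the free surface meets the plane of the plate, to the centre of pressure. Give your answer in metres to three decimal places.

γ = 1.025 × 9.81 = 10.05525 kN/m³.
Let θ = 42° be the plate's angle to the horizontal; measure y along the incline from where the plane meets the free surface. Vertical depth h = y·sinθ with sinθ = 0.669131.
The centroid lies 4r/(3π) = 0.394704 m above the diameter, so r − 4r/(3π) = 0.93 − 0.394704 = 0.535296 m below the topmost point, so y_c = 0.64 + 0.535296 = 1.1753 m and h_c = 1.1753 × 0.669131 = 0.78643 m.
A = πr²/2 = π × 0.93²/2 = 1.35858 m².
Resultant F = γ·h_c·A = 10.05525 × 0.78643 × 1.35858 = 10.7433 kN.
I_c = (π/8 − 8/(9π))·r⁴ = 0.109757 × 0.93⁴ = 0.0821039 m⁴.
Centre of pressure: y_p = y_c + I_c/(y_c·A) = 1.1753 + 0.0821039/(1.1753 × 1.35858) = 1.1753 + 0.0514197 = 1.22672 m along the plane.

y_p = 1.227 m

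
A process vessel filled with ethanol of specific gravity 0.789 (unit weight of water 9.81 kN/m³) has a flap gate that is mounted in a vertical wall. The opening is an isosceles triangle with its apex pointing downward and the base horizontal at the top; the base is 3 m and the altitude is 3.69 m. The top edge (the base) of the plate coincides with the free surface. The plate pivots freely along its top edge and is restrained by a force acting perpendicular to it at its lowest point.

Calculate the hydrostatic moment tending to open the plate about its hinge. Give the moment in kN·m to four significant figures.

γ = 0.789 × 9.81 = 7.74009 kN/m³.
With the apex down, the centroid sits h/3 = 3.69/3 = 1.23 m below the base (the top edge), so the centroid depth is h_c = 1.23 m.
A = ½ × 3 × 3.69 = 5.535 m².
Resultant F = γ·h_c·A = 7.74009 × 1.23 × 5.535 = 52.6949 kN.
I_c = b·h³/36 = 3 × 3.69³/36 = 4.18695 m⁴.
Centre of pressure: y_p = y_c + I_c/(y_c·A) = 1.23 + 4.18695/(1.23 × 5.535) = 1.23 + 0.615 = 1.845 m along the plane.
The resultant acts 1.23 + 0.615 = 1.845 m (along the plate) below the hinge at the top edge, so the moment about the hinge is M = F × 1.845 = 52.6949 × 1.845 = 97.2221 kN·m.

M ≈ 97.22 kN·m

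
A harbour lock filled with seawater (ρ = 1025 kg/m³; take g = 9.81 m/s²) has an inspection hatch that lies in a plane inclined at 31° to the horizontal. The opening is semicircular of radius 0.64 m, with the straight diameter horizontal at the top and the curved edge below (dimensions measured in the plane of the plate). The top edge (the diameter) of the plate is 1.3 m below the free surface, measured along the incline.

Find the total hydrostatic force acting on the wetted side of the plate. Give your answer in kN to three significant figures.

γ = ρg = 1025 × 9.81 / 1000 = 10.05525 kN/m³.
Let θ = 31° be the plate's angle to the horizontal; measure y along the incline from where the plane meets the free surface. Vertical depth h = y·sinθ with sinθ = 0.515038.
The centroid of a semicircle lies 4r/(3π) = 0.271624 m from the diameter, here below the top edge, so y_c = 1.3 + 0.271624 = 1.57162 m and h_c = 1.57162 × 0.515038 = 0.809444 m.
A = πr²/2 = π × 0.64²/2 = 0.643398 m².
Resultant F = γ·h_c·A = 10.05525 × 0.809444 × 0.643398 = 5.23672 kN.

F ≈ 5.24 kN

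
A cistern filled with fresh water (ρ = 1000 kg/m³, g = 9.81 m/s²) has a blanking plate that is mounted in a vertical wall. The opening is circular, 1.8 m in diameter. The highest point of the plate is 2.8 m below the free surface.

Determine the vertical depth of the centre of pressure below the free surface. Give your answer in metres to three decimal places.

γ = ρg = 1000 × 9.81 = 9810 N/m³ = 9.81 kN/m³.
The centroid is at the centre, 0.9 m below the top of the plate, so the centroid depth is h_c = 2.8 + 0.9 = 3.7 m.
A = π(0.9)² = 2.54469 m².
Resultant F = γ·h_c·A = 9.81 × 3.7 × 2.54469 = 92.3646 kN.
I_c = πr⁴/4 = π × 0.9⁴/4 = 0.5153 m⁴.
Centre of pressure: y_p = y_c + I_c/(y_c·A) = 3.7 + 0.5153/(3.7 × 2.54469) = 3.7 + 0.0547298 = 3.75473 m along the plane.

h_p = 3.755 m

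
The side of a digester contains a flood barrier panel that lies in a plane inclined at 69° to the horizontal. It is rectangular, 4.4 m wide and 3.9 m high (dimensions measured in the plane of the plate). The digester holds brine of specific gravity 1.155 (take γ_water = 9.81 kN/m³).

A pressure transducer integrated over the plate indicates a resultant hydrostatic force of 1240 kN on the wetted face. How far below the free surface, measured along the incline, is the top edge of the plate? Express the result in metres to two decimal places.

y_top ≈ 4.88 m

γ = 1.155 × 9.81 = 11.33055 kN/m³.
A = 4.4 × 3.9 = 17.16 m².
From F = γ·h_c·A, the centroid depth is h_c = 1240/(11.33055 × 17.16) = 6.37754 m.
Let θ = 69° be the plate's angle to the horizontal; measure y along the incline from where the plane meets the free surface. Vertical depth h = y·sinθ with sinθ = 0.933580.
Along the incline, y_c = h_c/sinθ = 6.37754/0.933580 = 6.83127 m.
The centroid lies 3.9/2 = 1.95 m below the top edge, so the top edge sits at y_top = 6.83127 − 1.95 = 4.88127 m along the incline.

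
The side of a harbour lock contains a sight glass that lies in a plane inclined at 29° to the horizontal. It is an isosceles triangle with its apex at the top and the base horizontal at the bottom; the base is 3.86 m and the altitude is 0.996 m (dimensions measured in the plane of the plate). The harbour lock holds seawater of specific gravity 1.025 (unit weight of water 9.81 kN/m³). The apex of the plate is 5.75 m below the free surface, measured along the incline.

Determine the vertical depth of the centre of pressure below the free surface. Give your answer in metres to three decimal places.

γ = 1.025 × 9.81 = 10.05525 kN/m³.
Let θ = 29° be the plate's angle to the horizontal; measure y along the incline from where the plane meets the free surface. Vertical depth h = y·sinθ with sinθ = 0.484810.
With the apex up, the centroid sits 2h/3 = 2 × 0.996/3 = 0.664 m below the apex, so y_c = 5.75 + 0.664 = 6.414 m and h_c = 6.414 × 0.484810 = 3.10957 m.
A = ½ × 3.86 × 0.996 = 1.92228 m².
Resultant F = γ·h_c·A = 10.05525 × 3.10957 × 1.92228 = 60.1049 kN.
I_c = b·h³/36 = 3.86 × 0.996³/36 = 0.105941 m⁴.
Centre of pressure: y_p = y_c + I_c/(y_c·A) = 6.414 + 0.105941/(6.414 × 1.92228) = 6.414 + 0.00859248 = 6.42259 m along the plane.
Vertically, h_p = y_p·sinθ = 6.42259 × 0.484810 = 3.11374 m.

h_p = 3.114 m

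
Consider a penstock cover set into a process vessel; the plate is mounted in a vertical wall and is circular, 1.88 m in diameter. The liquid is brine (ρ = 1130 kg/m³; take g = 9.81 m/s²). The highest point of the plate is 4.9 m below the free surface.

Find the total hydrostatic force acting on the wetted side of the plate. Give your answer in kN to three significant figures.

F ≈ 180 kN

γ = ρg = 1130 × 9.81 / 1000 = 11.0853 kN/m³.
The centroid is at the centre, 0.94 m below the top of the plate, so the centroid depth is h_c = 4.9 + 0.94 = 5.84 m.
A = π(0.94)² = 2.77591 m².
Resultant F = γ·h_c·A = 11.0853 × 5.84 × 2.77591 = 179.707 kN.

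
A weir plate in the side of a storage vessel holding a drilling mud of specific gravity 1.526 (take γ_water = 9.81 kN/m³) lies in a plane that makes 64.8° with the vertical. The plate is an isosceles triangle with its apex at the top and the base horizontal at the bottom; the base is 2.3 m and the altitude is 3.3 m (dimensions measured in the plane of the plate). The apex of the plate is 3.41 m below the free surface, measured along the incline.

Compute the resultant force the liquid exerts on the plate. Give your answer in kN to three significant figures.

γ = 1.526 × 9.81 = 14.97006 kN/m³.
The plate makes 64.8° with the vertical, i.e. θ = 90° − 64.8° = 25.2° to the horizontal. Measuring y along the incline from the free-surface line, vertical depth h = y·sinθ with sinθ = 0.425779.
With the apex up, the centroid sits 2h/3 = 2 × 3.3/3 = 2.2 m below the apex, so y_c = 3.41 + 2.2 = 5.61 m and h_c = 5.61 × 0.425779 = 2.38862 m.
A = ½ × 2.3 × 3.3 = 3.795 m².
Resultant F = γ·h_c·A = 14.97006 × 2.38862 × 3.795 = 135.701 kN.

F ≈ 136 kN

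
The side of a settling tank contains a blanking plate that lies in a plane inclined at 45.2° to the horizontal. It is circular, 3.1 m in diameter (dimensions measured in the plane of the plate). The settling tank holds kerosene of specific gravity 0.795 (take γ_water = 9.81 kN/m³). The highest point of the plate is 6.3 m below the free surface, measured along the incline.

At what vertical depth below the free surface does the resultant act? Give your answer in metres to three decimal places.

γ = 0.795 × 9.81 = 7.79895 kN/m³.
Let θ = 45.2° be the plate's angle to the horizontal; measure y along the incline from where the plane meets the free surface. Vertical depth h = y·sinθ with sinθ = 0.709571.
The centroid is at the centre, 1.55 m below the top of the plate, so y_c = 6.3 + 1.55 = 7.85 m and h_c = 7.85 × 0.709571 = 5.57013 m.
A = π(1.55)² = 7.54768 m².
Resultant F = γ·h_c·A = 7.79895 × 5.57013 × 7.54768 = 327.88 kN.
I_c = πr⁴/4 = π × 1.55⁴/4 = 4.53332 m⁴.
Centre of pressure: y_p = y_c + I_c/(y_c·A) = 7.85 + 4.53332/(7.85 × 7.54768) = 7.85 + 0.0765126 = 7.92651 m along the plane.
Vertically, h_p = y_p·sinθ = 7.92651 × 0.709571 = 5.62442 m.

h_p = 5.624 m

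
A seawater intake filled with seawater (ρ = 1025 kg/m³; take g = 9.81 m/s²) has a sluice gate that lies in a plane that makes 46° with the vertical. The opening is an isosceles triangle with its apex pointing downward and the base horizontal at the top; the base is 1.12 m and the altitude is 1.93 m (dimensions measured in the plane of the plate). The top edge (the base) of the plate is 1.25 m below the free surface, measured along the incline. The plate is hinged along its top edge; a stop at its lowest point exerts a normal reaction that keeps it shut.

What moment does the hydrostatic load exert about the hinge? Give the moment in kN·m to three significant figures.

M ≈ 10.8 kN·m

γ = ρg = 1025 × 9.81 / 1000 = 10.05525 kN/m³.
The plate makes 46° with the vertical, i.e. θ = 90° − 46° = 44° to the horizontal. Measuring y along the incline from the free-surface line, vertical depth h = y·sinθ with sinθ = 0.694658.
With the apex down, the centroid sits h/3 = 1.93/3 = 0.643333 m below the base (the top edge), so y_c = 1.25 + 0.643333 = 1.89333 m and h_c = 1.89333 × 0.694658 = 1.31522 m.
A = ½ × 1.12 × 1.93 = 1.0808 m².
Resultant F = γ·h_c·A = 10.05525 × 1.31522 × 1.0808 = 14.2934 kN.
I_c = b·h³/36 = 1.12 × 1.93³/36 = 0.22366 m⁴.
Centre of pressure: y_p = y_c + I_c/(y_c·A) = 1.89333 + 0.22366/(1.89333 × 1.0808) = 1.89333 + 0.109299 = 2.00263 m along the plane.
The resultant acts 0.643333 + 0.109299 = 0.752632 m (along the plate) below the hinge at the top edge, so the moment about the hinge is M = F × 0.752632 = 14.2934 × 0.752632 = 10.7577 kN·m.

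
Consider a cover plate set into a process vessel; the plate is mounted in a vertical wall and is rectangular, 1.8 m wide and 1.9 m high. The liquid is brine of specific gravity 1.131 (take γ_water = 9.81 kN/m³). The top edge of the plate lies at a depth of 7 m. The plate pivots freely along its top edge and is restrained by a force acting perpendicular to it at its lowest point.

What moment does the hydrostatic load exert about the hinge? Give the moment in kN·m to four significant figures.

γ = 1.131 × 9.81 = 11.09511 kN/m³.
The centroid lies 1.9/2 = 0.95 m below the top edge, so the centroid depth is h_c = 7 + 0.95 = 7.95 m.
A = 1.8 × 1.9 = 3.42 m².
Resultant F = γ·h_c·A = 11.09511 × 7.95 × 3.42 = 301.665 kN.
I_c = b·h³/12 = 1.8 × 1.9³/12 = 1.02885 m⁴.
Centre of pressure: y_p = y_c + I_c/(y_c·A) = 7.95 + 1.02885/(7.95 × 3.42) = 7.95 + 0.0378407 = 7.98784 m along the plane.
The resultant acts 0.95 + 0.0378407 = 0.987841 m (along the plate) below the hinge at the top edge, so the moment about the hinge is M = F × 0.987841 = 301.665 × 0.987841 = 297.997 kN·m.

M ≈ 298.0 kN·m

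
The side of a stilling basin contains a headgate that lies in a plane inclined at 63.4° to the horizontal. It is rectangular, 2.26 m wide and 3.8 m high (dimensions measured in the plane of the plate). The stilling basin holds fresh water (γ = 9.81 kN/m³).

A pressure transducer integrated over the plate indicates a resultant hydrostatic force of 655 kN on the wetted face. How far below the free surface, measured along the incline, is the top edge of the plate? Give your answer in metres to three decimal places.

γ = 9.81 kN/m³.
A = 2.26 × 3.8 = 8.588 m².
From F = γ·h_c·A, the centroid depth is h_c = 655/(9.81 × 8.588) = 7.77464 m.
Let θ = 63.4° be the plate's angle to the horizontal; measure y along the incline from where the plane meets the free surface. Vertical depth h = y·sinθ with sinθ = 0.894154.
Along the incline, y_c = h_c/sinθ = 7.77464/0.894154 = 8.69497 m.
The centroid lies 3.8/2 = 1.9 m below the top edge, so the top edge sits at y_top = 8.69497 − 1.9 = 6.79497 m along the incline.

y_top ≈ 6.795 m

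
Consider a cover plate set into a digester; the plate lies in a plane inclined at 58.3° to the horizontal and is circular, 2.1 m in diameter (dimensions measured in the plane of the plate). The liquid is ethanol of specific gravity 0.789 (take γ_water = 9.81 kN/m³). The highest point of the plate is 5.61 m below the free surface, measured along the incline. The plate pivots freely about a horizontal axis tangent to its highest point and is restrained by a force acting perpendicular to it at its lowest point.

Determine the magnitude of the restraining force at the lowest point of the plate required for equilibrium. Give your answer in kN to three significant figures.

P ≈ 78.9 kN

γ = 0.789 × 9.81 = 7.74009 kN/m³.
Let θ = 58.3° be the plate's angle to the horizontal; measure y along the incline from where the plane meets the free surface. Vertical depth h = y·sinθ with sinθ = 0.850811.
The centroid is at the centre, 1.05 m below the top of the plate, so y_c = 5.61 + 1.05 = 6.66 m and h_c = 6.66 × 0.850811 = 5.6664 m.
A = π(1.05)² = 3.46361 m².
Resultant F = γ·h_c·A = 7.74009 × 5.6664 × 3.46361 = 151.909 kN.
I_c = πr⁴/4 = π × 1.05⁴/4 = 0.954656 m⁴.
Centre of pressure: y_p = y_c + I_c/(y_c·A) = 6.66 + 0.954656/(6.66 × 3.46361) = 6.66 + 0.0413851 = 6.70139 m along the plane.
The resultant acts 1.05 + 0.0413851 = 1.09139 m (along the plate) below the hinge at the top edge, so the moment about the hinge is M = F × 1.09139 = 151.909 × 1.09139 = 165.792 kN·m.
A normal force at the bottom, 2.1 m from the hinge, must supply this moment: P = 165.792/2.1 = 78.9486 kN.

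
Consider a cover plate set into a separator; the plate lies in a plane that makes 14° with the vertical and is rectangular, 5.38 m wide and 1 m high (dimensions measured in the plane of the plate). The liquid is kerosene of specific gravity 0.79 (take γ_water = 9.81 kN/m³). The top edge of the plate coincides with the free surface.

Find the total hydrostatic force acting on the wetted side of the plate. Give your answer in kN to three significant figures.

F ≈ 20.2 kN

γ = 0.79 × 9.81 = 7.7499 kN/m³.
The plate makes 14° with the vertical, i.e. θ = 90° − 14° = 76° to the horizontal. Measuring y along the incline from the free-surface line, vertical depth h = y·sinθ with sinθ = 0.970296.
The centroid lies 1/2 = 0.5 m below the top edge, so y_c = 0.5 m and h_c = 0.5 × 0.970296 = 0.485148 m.
A = 5.38 × 1 = 5.38 m².
Resultant F = γ·h_c·A = 7.7499 × 0.485148 × 5.38 = 20.228 kN.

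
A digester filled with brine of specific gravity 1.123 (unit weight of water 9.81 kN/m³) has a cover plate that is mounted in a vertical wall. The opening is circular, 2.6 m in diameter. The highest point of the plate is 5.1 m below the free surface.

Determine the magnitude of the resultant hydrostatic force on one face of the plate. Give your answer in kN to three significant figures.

γ = 1.123 × 9.81 = 11.01663 kN/m³.
The centroid is at the centre, 1.3 m below the top of the plate, so the centroid depth is h_c = 5.1 + 1.3 = 6.4 m.
A = π(1.3)² = 5.30929 m².
Resultant F = γ·h_c·A = 11.01663 × 6.4 × 5.30929 = 374.339 kN.

F ≈ 374 kN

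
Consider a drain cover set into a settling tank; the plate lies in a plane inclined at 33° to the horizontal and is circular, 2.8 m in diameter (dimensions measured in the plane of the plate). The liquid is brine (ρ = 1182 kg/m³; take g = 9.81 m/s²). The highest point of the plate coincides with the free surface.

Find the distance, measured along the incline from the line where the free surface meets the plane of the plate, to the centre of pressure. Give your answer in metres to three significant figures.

γ = ρg = 1182 × 9.81 / 1000 = 11.59542 kN/m³.
Let θ = 33° be the plate's angle to the horizontal; measure y along the incline from where the plane meets the free surface. Vertical depth h = y·sinθ with sinθ = 0.544639.
The centroid is at the centre, 1.4 m below the top of the plate, so y_c = 1.4 m and h_c = 1.4 × 0.544639 = 0.762495 m.
A = π(1.4)² = 6.15752 m².
Resultant F = γ·h_c·A = 11.59542 × 0.762495 × 6.15752 = 54.4414 kN.
I_c = πr⁴/4 = π × 1.4⁴/4 = 3.01719 m⁴.
Centre of pressure: y_p = y_c + I_c/(y_c·A) = 1.4 + 3.01719/(1.4 × 6.15752) = 1.4 + 0.350001 = 1.75 m along the plane.

y_p = 1.75 m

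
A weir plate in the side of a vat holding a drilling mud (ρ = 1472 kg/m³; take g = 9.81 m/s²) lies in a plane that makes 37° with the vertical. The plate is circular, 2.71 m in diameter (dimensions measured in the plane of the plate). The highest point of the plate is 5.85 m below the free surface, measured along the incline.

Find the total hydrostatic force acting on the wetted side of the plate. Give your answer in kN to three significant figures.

F ≈ 479 kN

γ = ρg = 1472 × 9.81 / 1000 = 14.44032 kN/m³.
The plate makes 37° with the vertical, i.e. θ = 90° − 37° = 53° to the horizontal. Measuring y along the incline from the free-surface line, vertical depth h = y·sinθ with sinθ = 0.798636.
The centroid is at the centre, 1.355 m below the top of the plate, so y_c = 5.85 + 1.355 = 7.205 m and h_c = 7.205 × 0.798636 = 5.75417 m.
A = π(1.355)² = 5.76804 m².
Resultant F = γ·h_c·A = 14.44032 × 5.75417 × 5.76804 = 479.278 kN.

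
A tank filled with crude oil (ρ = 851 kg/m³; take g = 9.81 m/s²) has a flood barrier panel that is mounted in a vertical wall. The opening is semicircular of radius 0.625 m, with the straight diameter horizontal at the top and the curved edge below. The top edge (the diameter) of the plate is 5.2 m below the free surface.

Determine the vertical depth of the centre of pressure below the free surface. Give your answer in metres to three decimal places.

h_p = 5.470 m

γ = ρg = 851 × 9.81 / 1000 = 8.34831 kN/m³.
The centroid of a semicircle lies 4r/(3π) = 0.265258 m from the diameter, here below the top edge, so the centroid depth is h_c = 5.2 + 0.265258 = 5.46526 m.
A = πr²/2 = π × 0.625²/2 = 0.613592 m².
Resultant F = γ·h_c·A = 8.34831 × 5.46526 × 0.613592 = 27.9956 kN.
I_c = (π/8 − 8/(9π))·r⁴ = 0.109757 × 0.625⁴ = 0.0167476 m⁴.
Centre of pressure: y_p = y_c + I_c/(y_c·A) = 5.46526 + 0.0167476/(5.46526 × 0.613592) = 5.46526 + 0.00499416 = 5.47025 m along the plane.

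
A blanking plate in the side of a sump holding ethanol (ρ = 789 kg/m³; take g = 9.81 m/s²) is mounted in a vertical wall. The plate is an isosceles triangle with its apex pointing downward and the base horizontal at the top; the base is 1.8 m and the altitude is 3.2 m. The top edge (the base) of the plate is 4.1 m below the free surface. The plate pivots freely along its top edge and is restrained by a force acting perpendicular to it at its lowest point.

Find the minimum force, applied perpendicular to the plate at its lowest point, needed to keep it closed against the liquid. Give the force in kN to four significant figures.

γ = ρg = 789 × 9.81 / 1000 = 7.74009 kN/m³.
With the apex down, the centroid sits h/3 = 3.2/3 = 1.06667 m below the base (the top edge), so the centroid depth is h_c = 4.1 + 1.06667 = 5.16667 m.
A = ½ × 1.8 × 3.2 = 2.88 m².
Resultant F = γ·h_c·A = 7.74009 × 5.16667 × 2.88 = 115.173 kN.
I_c = b·h³/36 = 1.8 × 3.2³/36 = 1.6384 m⁴.
Centre of pressure: y_p = y_c + I_c/(y_c·A) = 5.16667 + 1.6384/(5.16667 × 2.88) = 5.16667 + 0.110107 = 5.27678 m along the plane.
The resultant acts 1.06667 + 0.110107 = 1.17678 m (along the plate) below the hinge at the top edge, so the moment about the hinge is M = F × 1.17678 = 115.173 × 1.17678 = 135.533 kN·m.
A normal force at the bottom, 3.2 m from the hinge, must supply this moment: P = 135.533/3.2 = 42.3541 kN.

P ≈ 42.35 kN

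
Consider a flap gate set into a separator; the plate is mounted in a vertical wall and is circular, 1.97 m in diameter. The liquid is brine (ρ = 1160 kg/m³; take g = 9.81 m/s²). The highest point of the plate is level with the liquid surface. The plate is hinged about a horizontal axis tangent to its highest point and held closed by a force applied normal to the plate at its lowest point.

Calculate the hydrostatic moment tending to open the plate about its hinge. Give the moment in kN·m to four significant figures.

γ = ρg = 1160 × 9.81 / 1000 = 11.3796 kN/m³.
The centroid is at the centre, 0.985 m below the top of the plate, so the centroid depth is h_c = 0.985 m.
A = π(0.985)² = 3.04805 m².
Resultant F = γ·h_c·A = 11.3796 × 0.985 × 3.04805 = 34.1653 kN.
I_c = πr⁴/4 = π × 0.985⁴/4 = 0.739324 m⁴.
Centre of pressure: y_p = y_c + I_c/(y_c·A) = 0.985 + 0.739324/(0.985 × 3.04805) = 0.985 + 0.24625 = 1.23125 m along the plane.
The resultant acts 0.985 + 0.24625 = 1.23125 m (along the plate) below the hinge at the top edge, so the moment about the hinge is M = F × 1.23125 = 34.1653 × 1.23125 = 42.066 kN·m.

M ≈ 42.07 kN·m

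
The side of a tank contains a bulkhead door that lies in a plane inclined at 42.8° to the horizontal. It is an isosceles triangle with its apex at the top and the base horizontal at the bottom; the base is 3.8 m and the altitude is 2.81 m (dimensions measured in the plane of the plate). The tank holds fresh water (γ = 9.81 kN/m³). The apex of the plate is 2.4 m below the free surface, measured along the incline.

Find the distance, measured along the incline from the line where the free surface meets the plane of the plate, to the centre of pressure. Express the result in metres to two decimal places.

γ = 9.81 kN/m³.
Let θ = 42.8° be the plate's angle to the horizontal; measure y along the incline from where the plane meets the free surface. Vertical depth h = y·sinθ with sinθ = 0.679441.
With the apex up, the centroid sits 2h/3 = 2 × 2.81/3 = 1.87333 m below the apex, so y_c = 2.4 + 1.87333 = 4.27333 m and h_c = 4.27333 × 0.679441 = 2.90348 m.
A = ½ × 3.8 × 2.81 = 5.339 m².
Resultant F = γ·h_c·A = 9.81 × 2.90348 × 5.339 = 152.071 kN.
I_c = b·h³/36 = 3.8 × 2.81³/36 = 2.34207 m⁴.
Centre of pressure: y_p = y_c + I_c/(y_c·A) = 4.27333 + 2.34207/(4.27333 × 5.339) = 4.27333 + 0.102653 = 4.37598 m along the plane.

y_p = 4.38 m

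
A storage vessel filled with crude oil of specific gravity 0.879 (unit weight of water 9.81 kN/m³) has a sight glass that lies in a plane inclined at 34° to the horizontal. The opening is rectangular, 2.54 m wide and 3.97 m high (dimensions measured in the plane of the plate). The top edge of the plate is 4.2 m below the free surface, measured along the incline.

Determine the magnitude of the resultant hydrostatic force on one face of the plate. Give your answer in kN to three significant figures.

F ≈ 301 kN

γ = 0.879 × 9.81 = 8.62299 kN/m³.
Let θ = 34° be the plate's angle to the horizontal; measure y along the incline from where the plane meets the free surface. Vertical depth h = y·sinθ with sinθ = 0.559193.
The centroid lies 3.97/2 = 1.985 m below the top edge, so y_c = 4.2 + 1.985 = 6.185 m and h_c = 6.185 × 0.559193 = 3.45861 m.
A = 2.54 × 3.97 = 10.0838 m².
Resultant F = γ·h_c·A = 8.62299 × 3.45861 × 10.0838 = 300.735 kN.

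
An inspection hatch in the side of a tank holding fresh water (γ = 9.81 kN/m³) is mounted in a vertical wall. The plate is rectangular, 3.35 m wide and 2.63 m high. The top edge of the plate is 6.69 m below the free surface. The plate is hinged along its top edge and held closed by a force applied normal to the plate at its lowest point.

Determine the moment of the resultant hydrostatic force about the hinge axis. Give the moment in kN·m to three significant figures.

γ = 9.81 kN/m³.
The centroid lies 2.63/2 = 1.315 m below the top edge, so the centroid depth is h_c = 6.69 + 1.315 = 8.005 m.
A = 3.35 × 2.63 = 8.8105 m².
Resultant F = γ·h_c·A = 9.81 × 8.005 × 8.8105 = 691.88 kN.
I_c = b·h³/12 = 3.35 × 2.63³/12 = 5.07845 m⁴.
Centre of pressure: y_p = y_c + I_c/(y_c·A) = 8.005 + 5.07845/(8.005 × 8.8105) = 8.005 + 0.0720061 = 8.07701 m along the plane.
The resultant acts 1.315 + 0.0720061 = 1.38701 m (along the plate) below the hinge at the top edge, so the moment about the hinge is M = F × 1.38701 = 691.88 × 1.38701 = 959.644 kN·m.

M ≈ 960 kN·m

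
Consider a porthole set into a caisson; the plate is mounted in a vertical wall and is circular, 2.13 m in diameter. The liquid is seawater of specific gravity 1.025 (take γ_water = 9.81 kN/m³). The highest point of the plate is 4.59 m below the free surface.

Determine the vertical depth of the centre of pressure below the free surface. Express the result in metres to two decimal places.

h_p = 5.71 m

γ = 1.025 × 9.81 = 10.05525 kN/m³.
The centroid is at the centre, 1.065 m below the top of the plate, so the centroid depth is h_c = 4.59 + 1.065 = 5.655 m.
A = π(1.065)² = 3.56327 m².
Resultant F = γ·h_c·A = 10.05525 × 5.655 × 3.56327 = 202.616 kN.
I_c = πr⁴/4 = π × 1.065⁴/4 = 1.01039 m⁴.
Centre of pressure: y_p = y_c + I_c/(y_c·A) = 5.655 + 1.01039/(5.655 × 3.56327) = 5.655 + 0.0501427 = 5.70514 m along the plane.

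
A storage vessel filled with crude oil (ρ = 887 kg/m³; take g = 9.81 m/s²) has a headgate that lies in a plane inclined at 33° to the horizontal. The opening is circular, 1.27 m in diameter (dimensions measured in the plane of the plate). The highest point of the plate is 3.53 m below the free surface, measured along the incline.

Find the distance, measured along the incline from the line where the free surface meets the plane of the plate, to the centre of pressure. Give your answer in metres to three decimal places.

y_p = 4.189 m

γ = ρg = 887 × 9.81 / 1000 = 8.70147 kN/m³.
Let θ = 33° be the plate's angle to the horizontal; measure y along the incline from where the plane meets the free surface. Vertical depth h = y·sinθ with sinθ = 0.544639.
The centroid is at the centre, 0.635 m below the top of the plate, so y_c = 3.53 + 0.635 = 4.165 m and h_c = 4.165 × 0.544639 = 2.26842 m.
A = π(0.635)² = 1.26677 m².
Resultant F = γ·h_c·A = 8.70147 × 2.26842 × 1.26677 = 25.0043 kN.
I_c = πr⁴/4 = π × 0.635⁴/4 = 0.127698 m⁴.
Centre of pressure: y_p = y_c + I_c/(y_c·A) = 4.165 + 0.127698/(4.165 × 1.26677) = 4.165 + 0.0242031 = 4.1892 m along the plane.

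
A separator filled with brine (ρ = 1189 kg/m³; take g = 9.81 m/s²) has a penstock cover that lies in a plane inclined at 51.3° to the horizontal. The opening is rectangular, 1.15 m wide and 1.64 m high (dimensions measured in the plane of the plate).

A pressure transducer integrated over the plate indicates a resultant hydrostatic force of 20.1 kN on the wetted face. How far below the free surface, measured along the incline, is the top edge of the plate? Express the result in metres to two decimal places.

y_top ≈ 0.35 m

γ = ρg = 1189 × 9.81 / 1000 = 11.66409 kN/m³.
A = 1.15 × 1.64 = 1.886 m².
From F = γ·h_c·A, the centroid depth is h_c = 20.1/(11.66409 × 1.886) = 0.9137 m.
Let θ = 51.3° be the plate's angle to the horizontal; measure y along the incline from where the plane meets the free surface. Vertical depth h = y·sinθ with sinθ = 0.780430.
Along the incline, y_c = h_c/sinθ = 0.9137/0.780430 = 1.17076 m.
The centroid lies 1.64/2 = 0.82 m below the top edge, so the top edge sits at y_top = 1.17076 − 0.82 = 0.35076 m along the incline.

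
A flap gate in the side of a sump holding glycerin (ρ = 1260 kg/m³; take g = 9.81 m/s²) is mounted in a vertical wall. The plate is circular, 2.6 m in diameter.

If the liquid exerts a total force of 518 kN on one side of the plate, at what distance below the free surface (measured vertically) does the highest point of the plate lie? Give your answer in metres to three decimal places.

γ = ρg = 1260 × 9.81 / 1000 = 12.3606 kN/m³.
A = π(1.3)² = 5.30929 m².
From F = γ·h_c·A, the centroid depth is h_c = 518/(12.3606 × 5.30929) = 7.89321 m.
The centroid is at the centre, 1.3 m below the top of the plate, so the highest point sits at h_top = 7.89321 − 1.3 = 6.59321 m below the surface.

d_top ≈ 6.593 m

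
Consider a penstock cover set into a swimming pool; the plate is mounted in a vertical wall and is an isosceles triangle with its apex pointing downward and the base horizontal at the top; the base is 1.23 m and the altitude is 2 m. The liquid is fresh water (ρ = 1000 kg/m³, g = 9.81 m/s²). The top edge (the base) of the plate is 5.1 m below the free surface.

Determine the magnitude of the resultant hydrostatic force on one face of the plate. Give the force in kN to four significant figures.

γ = ρg = 1000 × 9.81 = 9810 N/m³ = 9.81 kN/m³.
With the apex down, the centroid sits h/3 = 2/3 = 0.666667 m below the base (the top edge), so the centroid depth is h_c = 5.1 + 0.666667 = 5.76667 m.
A = ½ × 1.23 × 2 = 1.23 m².
Resultant F = γ·h_c·A = 9.81 × 5.76667 × 1.23 = 69.5824 kN.

F ≈ 69.58 kN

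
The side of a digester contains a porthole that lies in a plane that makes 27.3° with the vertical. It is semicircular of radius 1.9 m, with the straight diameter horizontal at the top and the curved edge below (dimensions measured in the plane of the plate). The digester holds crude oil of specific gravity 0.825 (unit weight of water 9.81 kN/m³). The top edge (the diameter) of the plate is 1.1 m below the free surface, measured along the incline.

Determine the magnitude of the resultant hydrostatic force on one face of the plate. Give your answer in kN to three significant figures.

γ = 0.825 × 9.81 = 8.09325 kN/m³.
The plate makes 27.3° with the vertical, i.e. θ = 90° − 27.3° = 62.7° to the horizontal. Measuring y along the incline from the free-surface line, vertical depth h = y·sinθ with sinθ = 0.888617.
The centroid of a semicircle lies 4r/(3π) = 0.806385 m from the diameter, here below the top edge, so y_c = 1.1 + 0.806385 = 1.90639 m and h_c = 1.90639 × 0.888617 = 1.69405 m.
A = πr²/2 = π × 1.9²/2 = 5.67057 m².
Resultant F = γ·h_c·A = 8.09325 × 1.69405 × 5.67057 = 77.7456 kN.

F ≈ 77.7 kN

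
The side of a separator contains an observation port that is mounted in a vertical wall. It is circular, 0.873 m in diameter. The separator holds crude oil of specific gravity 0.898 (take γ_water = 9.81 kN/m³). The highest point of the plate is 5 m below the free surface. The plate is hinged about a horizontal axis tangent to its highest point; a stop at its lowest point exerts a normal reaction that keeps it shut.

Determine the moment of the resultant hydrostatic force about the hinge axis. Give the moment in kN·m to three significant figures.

γ = 0.898 × 9.81 = 8.80938 kN/m³.
The centroid is at the centre, 0.4365 m below the top of the plate, so the centroid depth is h_c = 5 + 0.4365 = 5.4365 m.
A = π(0.4365)² = 0.598575 m².
Resultant F = γ·h_c·A = 8.80938 × 5.4365 × 0.598575 = 28.6671 kN.
I_c = πr⁴/4 = π × 0.4365⁴/4 = 0.0285119 m⁴.
Centre of pressure: y_p = y_c + I_c/(y_c·A) = 5.4365 + 0.0285119/(5.4365 × 0.598575) = 5.4365 + 0.0087617 = 5.44526 m along the plane.
The resultant acts 0.4365 + 0.0087617 = 0.445262 m (along the plate) below the hinge at the top edge, so the moment about the hinge is M = F × 0.445262 = 28.6671 × 0.445262 = 12.7644 kN·m.

M ≈ 12.8 kN·m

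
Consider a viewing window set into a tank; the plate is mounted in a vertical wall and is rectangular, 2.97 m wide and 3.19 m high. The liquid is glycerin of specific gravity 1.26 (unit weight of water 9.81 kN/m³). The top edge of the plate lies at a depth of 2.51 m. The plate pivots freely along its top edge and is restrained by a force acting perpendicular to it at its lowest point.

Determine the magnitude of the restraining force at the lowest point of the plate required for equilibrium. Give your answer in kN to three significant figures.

P ≈ 271 kN

γ = 1.26 × 9.81 = 12.3606 kN/m³.
The centroid lies 3.19/2 = 1.595 m below the top edge, so the centroid depth is h_c = 2.51 + 1.595 = 4.105 m.
A = 2.97 × 3.19 = 9.4743 m².
Resultant F = γ·h_c·A = 12.3606 × 4.105 × 9.4743 = 480.728 kN.
I_c = b·h³/12 = 2.97 × 3.19³/12 = 8.03429 m⁴.
Centre of pressure: y_p = y_c + I_c/(y_c·A) = 4.105 + 8.03429/(4.105 × 9.4743) = 4.105 + 0.206579 = 4.31158 m along the plane.
The resultant acts 1.595 + 0.206579 = 1.80158 m (along the plate) below the hinge at the top edge, so the moment about the hinge is M = F × 1.80158 = 480.728 × 1.80158 = 866.07 kN·m.
A normal force at the bottom, 3.19 m from the hinge, must supply this moment: P = 866.07/3.19 = 271.495 kN.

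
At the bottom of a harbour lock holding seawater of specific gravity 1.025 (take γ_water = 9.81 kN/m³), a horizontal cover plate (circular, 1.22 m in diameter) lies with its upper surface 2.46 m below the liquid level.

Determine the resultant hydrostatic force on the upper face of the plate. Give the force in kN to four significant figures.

F ≈ 28.92 kN

γ = 1.025 × 9.81 = 10.05525 kN/m³.
The plate is horizontal, so pressure is uniform at p = γ·h = 10.05525 × 2.46 = 24.7359 kN/m².
A = π(0.61)² = 1.16899 m².
F = p·A = 24.7359 × 1.16899 = 28.916 kN.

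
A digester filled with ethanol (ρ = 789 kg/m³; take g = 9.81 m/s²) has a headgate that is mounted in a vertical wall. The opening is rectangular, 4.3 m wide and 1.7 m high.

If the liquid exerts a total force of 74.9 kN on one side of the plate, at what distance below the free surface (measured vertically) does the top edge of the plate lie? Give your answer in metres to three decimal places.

γ = ρg = 789 × 9.81 / 1000 = 7.74009 kN/m³.
A = 4.3 × 1.7 = 7.31 m².
From F = γ·h_c·A, the centroid depth is h_c = 74.9/(7.74009 × 7.31) = 1.32379 m.
The centroid lies 1.7/2 = 0.85 m below the top edge, so the top edge sits at h_top = 1.32379 − 0.85 = 0.47379 m below the surface.

d_top ≈ 0.474 m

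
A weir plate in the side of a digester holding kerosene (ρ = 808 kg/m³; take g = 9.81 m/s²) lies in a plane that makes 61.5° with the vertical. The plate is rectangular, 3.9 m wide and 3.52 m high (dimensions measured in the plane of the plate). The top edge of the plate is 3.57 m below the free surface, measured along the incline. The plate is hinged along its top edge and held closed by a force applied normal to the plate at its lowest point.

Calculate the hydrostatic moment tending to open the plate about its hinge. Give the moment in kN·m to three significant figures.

M ≈ 541 kN·m

γ = ρg = 808 × 9.81 / 1000 = 7.92648 kN/m³.
The plate makes 61.5° with the vertical, i.e. θ = 90° − 61.5° = 28.5° to the horizontal. Measuring y along the incline from the free-surface line, vertical depth h = y·sinθ with sinθ = 0.477159.
The centroid lies 3.52/2 = 1.76 m below the top edge, so y_c = 3.57 + 1.76 = 5.33 m and h_c = 5.33 × 0.477159 = 2.54326 m.
A = 3.9 × 3.52 = 13.728 m².
Resultant F = γ·h_c·A = 7.92648 × 2.54326 × 13.728 = 276.744 kN.
I_c = b·h³/12 = 3.9 × 3.52³/12 = 14.1746 m⁴.
Centre of pressure: y_p = y_c + I_c/(y_c·A) = 5.33 + 14.1746/(5.33 × 13.728) = 5.33 + 0.193721 = 5.52372 m along the plane.
The resultant acts 1.76 + 0.193721 = 1.95372 m (along the plate) below the hinge at the top edge, so the moment about the hinge is M = F × 1.95372 = 276.744 × 1.95372 = 540.68 kN·m.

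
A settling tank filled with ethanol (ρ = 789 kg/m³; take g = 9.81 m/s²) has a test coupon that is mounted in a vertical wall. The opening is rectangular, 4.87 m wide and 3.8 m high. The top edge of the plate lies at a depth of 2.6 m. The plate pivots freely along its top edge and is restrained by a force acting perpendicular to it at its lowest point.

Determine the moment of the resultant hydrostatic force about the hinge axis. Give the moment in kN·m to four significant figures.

γ = ρg = 789 × 9.81 / 1000 = 7.74009 kN/m³.
The centroid lies 3.8/2 = 1.9 m below the top edge, so the centroid depth is h_c = 2.6 + 1.9 = 4.5 m.
A = 4.87 × 3.8 = 18.506 m².
Resultant F = γ·h_c·A = 7.74009 × 4.5 × 18.506 = 644.571 kN.
I_c = b·h³/12 = 4.87 × 3.8³/12 = 22.2689 m⁴.
Centre of pressure: y_p = y_c + I_c/(y_c·A) = 4.5 + 22.2689/(4.5 × 18.506) = 4.5 + 0.267408 = 4.76741 m along the plane.
The resultant acts 1.9 + 0.267408 = 2.16741 m (along the plate) below the hinge at the top edge, so the moment about the hinge is M = F × 2.16741 = 644.571 × 2.16741 = 1397.05 kN·m.

M ≈ 1397 kN·m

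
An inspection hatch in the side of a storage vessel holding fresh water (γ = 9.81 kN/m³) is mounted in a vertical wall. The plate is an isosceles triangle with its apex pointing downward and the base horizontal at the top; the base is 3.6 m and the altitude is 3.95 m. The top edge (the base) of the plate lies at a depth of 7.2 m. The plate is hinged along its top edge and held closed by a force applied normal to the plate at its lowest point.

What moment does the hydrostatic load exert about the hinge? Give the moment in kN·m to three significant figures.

M ≈ 843 kN·m

γ = 9.81 kN/m³.
With the apex down, the centroid sits h/3 = 3.95/3 = 1.31667 m below the base (the top edge), so the centroid depth is h_c = 7.2 + 1.31667 = 8.51667 m.
A = ½ × 3.6 × 3.95 = 7.11 m².
Resultant F = γ·h_c·A = 9.81 × 8.51667 × 7.11 = 594.03 kN.
I_c = b·h³/36 = 3.6 × 3.95³/36 = 6.16299 m⁴.
Centre of pressure: y_p = y_c + I_c/(y_c·A) = 8.51667 + 6.16299/(8.51667 × 7.11) = 8.51667 + 0.101778 = 8.61845 m along the plane.
The resultant acts 1.31667 + 0.101778 = 1.41845 m (along the plate) below the hinge at the top edge, so the moment about the hinge is M = F × 1.41845 = 594.03 × 1.41845 = 842.602 kN·m.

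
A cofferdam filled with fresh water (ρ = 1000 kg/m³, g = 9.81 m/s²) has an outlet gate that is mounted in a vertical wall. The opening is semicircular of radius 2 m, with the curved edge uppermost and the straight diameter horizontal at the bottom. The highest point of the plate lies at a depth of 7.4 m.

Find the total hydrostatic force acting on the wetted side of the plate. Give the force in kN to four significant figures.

γ = ρg = 1000 × 9.81 = 9810 N/m³ = 9.81 kN/m³.
The centroid lies 4r/(3π) = 0.848826 m above the diameter, so r − 4r/(3π) = 2 − 0.848826 = 1.15117 m below the topmost point, so the centroid depth is h_c = 7.4 + 1.15117 = 8.55117 m.
A = πr²/2 = π × 2²/2 = 6.28319 m².
Resultant F = γ·h_c·A = 9.81 × 8.55117 × 6.28319 = 527.078 kN.

F ≈ 527.1 kN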